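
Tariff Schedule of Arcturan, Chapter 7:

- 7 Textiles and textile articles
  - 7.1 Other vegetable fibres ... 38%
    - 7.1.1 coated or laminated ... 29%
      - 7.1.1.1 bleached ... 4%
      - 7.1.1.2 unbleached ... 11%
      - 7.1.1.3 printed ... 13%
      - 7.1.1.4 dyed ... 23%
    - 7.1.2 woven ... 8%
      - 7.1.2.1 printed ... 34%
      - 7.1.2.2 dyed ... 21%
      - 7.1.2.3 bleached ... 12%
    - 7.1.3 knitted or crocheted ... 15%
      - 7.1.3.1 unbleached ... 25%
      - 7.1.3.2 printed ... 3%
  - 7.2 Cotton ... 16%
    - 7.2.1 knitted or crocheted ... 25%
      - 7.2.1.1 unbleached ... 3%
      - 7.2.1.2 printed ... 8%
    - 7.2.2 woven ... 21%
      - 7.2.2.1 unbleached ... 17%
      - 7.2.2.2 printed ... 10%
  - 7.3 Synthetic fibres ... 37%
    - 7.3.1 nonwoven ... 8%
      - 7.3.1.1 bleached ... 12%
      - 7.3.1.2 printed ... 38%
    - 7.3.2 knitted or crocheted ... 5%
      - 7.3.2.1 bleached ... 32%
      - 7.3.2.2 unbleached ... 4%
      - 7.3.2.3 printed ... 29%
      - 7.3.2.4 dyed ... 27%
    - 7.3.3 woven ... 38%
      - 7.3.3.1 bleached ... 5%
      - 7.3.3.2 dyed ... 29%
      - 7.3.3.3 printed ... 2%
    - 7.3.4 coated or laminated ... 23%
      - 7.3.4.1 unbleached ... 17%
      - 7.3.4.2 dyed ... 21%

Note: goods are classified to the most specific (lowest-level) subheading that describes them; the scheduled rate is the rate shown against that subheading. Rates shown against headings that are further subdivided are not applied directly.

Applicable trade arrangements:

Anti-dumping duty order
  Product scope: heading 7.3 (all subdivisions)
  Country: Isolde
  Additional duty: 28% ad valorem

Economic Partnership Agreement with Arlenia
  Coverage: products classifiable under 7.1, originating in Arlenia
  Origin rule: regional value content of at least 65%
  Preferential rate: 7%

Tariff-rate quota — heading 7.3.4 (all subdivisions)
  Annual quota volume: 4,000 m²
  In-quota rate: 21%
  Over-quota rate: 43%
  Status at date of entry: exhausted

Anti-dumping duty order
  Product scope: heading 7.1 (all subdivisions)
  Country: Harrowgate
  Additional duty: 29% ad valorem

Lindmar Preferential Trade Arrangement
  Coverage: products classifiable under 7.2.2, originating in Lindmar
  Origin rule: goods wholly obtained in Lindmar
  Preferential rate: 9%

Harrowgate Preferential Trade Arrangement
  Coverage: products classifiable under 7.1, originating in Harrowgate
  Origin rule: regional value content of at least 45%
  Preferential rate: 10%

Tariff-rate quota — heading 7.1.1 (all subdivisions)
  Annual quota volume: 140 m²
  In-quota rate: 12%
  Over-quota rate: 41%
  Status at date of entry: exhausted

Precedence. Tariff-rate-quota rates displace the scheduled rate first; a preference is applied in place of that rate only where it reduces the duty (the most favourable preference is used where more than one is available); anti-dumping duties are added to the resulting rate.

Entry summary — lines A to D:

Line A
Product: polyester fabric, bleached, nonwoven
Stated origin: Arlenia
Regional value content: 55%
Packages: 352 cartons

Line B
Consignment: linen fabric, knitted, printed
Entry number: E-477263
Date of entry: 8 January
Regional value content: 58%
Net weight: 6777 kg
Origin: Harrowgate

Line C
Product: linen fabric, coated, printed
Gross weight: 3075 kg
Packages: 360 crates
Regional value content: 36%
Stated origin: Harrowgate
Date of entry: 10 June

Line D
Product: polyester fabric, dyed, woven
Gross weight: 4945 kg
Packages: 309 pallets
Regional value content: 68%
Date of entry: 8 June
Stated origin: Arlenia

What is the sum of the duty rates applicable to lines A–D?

Line A: polyester → 7.3; nonwoven → 7.3.1; bleached → 7.3.1.1. Scheduled 12%. Arlenia agreement on 7.1: 7.3.1.1 not covered. → 12%.
Line B: linen → 7.1; knitted → 7.1.3; printed → 7.1.3.2. Scheduled 3%. Harrowgate agreement on 7.1: RVC ≥ 45% → 10% available; preference 10% not lower than 3% → no reduction; anti-dumping (Harrowgate, 7.1): +29%; total 3% + 29% = 32%. → 32%.
Line C: linen → 7.1; coated → 7.1.1; printed → 7.1.1.3. Scheduled 13%. quota on 7.1.1 exhausted → over-quota 41%; Harrowgate agreement on 7.1: RVC < 45%; anti-dumping (Harrowgate, 7.1): +29%; total 41% + 29% = 70%. → 70%.
Line D: polyester → 7.3; woven → 7.3.3; dyed → 7.3.3.2. Scheduled 29%. Arlenia agreement on 7.1: 7.3.3.2 not covered. → 29%.
Sum: 12% + 32% + 70% + 29% = 143%.

143%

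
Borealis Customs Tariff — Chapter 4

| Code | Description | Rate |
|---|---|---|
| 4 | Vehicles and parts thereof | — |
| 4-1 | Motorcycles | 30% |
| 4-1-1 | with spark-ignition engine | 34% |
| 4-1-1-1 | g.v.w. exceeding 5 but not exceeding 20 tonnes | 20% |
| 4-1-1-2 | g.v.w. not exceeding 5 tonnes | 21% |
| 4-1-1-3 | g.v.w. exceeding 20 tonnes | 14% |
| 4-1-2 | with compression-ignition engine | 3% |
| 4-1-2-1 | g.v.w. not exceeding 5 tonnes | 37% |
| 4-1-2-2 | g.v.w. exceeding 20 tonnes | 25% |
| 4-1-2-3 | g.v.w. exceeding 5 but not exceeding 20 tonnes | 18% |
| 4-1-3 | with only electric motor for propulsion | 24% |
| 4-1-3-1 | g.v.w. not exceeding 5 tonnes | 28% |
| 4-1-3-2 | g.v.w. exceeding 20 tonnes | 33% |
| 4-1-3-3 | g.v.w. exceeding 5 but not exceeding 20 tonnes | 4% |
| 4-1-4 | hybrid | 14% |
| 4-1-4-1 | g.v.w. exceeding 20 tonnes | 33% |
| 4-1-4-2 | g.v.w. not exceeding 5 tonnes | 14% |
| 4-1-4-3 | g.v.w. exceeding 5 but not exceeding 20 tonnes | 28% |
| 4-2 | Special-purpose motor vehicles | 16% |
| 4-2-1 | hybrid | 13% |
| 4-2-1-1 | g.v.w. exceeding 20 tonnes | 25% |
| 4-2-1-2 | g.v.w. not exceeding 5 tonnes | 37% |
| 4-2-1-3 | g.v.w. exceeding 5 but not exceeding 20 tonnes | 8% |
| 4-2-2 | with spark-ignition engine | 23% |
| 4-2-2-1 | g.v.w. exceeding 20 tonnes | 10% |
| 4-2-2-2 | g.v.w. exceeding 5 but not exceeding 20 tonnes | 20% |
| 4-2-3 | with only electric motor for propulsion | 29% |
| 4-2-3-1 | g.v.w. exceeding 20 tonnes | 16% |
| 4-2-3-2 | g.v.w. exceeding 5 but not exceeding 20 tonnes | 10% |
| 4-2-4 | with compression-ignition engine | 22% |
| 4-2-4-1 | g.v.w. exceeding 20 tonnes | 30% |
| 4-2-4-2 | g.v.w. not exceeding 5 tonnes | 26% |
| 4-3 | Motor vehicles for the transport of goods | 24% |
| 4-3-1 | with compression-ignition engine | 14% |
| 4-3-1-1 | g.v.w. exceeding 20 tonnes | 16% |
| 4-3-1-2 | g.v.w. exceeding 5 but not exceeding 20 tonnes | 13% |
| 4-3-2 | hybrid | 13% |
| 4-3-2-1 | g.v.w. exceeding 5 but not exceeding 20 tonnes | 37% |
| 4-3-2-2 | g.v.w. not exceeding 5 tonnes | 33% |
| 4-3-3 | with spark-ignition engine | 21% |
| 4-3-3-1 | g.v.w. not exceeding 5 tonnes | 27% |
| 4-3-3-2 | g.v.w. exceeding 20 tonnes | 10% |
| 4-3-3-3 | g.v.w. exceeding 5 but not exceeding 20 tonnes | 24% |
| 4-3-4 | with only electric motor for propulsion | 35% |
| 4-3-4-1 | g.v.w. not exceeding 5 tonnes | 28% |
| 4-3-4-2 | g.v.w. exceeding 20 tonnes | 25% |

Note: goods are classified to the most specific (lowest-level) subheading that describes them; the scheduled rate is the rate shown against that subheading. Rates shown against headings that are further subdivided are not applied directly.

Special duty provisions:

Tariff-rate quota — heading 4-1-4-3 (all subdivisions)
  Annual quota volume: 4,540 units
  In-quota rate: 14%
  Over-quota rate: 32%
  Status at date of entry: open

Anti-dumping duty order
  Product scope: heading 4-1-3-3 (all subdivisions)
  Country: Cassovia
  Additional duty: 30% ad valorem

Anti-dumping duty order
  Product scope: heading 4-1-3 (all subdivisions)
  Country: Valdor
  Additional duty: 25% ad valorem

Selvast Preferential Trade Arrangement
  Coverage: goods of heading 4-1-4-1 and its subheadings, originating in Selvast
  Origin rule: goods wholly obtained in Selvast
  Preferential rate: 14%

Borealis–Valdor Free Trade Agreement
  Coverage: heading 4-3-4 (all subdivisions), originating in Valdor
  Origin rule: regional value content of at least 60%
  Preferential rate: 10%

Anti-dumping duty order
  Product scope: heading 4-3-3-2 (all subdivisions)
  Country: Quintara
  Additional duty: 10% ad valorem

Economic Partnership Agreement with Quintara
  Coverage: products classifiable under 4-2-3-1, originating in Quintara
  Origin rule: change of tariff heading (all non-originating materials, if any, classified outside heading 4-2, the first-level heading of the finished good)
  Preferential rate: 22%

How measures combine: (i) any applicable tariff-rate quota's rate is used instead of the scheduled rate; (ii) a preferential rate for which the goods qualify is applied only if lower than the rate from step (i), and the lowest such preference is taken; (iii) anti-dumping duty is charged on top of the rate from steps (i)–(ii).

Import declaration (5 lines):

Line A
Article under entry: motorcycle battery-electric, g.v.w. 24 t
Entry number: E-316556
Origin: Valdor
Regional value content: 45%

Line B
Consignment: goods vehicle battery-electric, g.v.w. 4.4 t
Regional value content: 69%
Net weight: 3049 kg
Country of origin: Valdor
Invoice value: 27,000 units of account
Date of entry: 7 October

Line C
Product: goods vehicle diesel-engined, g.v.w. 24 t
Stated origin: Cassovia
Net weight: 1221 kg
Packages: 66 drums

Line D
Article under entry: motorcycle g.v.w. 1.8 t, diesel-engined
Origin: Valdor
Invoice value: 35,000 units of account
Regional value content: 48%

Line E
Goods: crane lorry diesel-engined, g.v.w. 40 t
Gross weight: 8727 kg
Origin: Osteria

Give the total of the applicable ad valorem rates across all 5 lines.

151%

Line A: motorcycle → 4-1; battery-electric → 4-1-3; g.v.w. 24 t → 4-1-3-2. Scheduled 33%. Valdor agreement on 4-3-4: 4-1-3-2 not covered; anti-dumping (Valdor, 4-1-3): +25%; total 33% + 25% = 58%. → 58%.
Line B: goods vehicle → 4-3; battery-electric → 4-3-4; g.v.w. 4.4 t → 4-3-4-1. Scheduled 28%. Valdor agreement on 4-3-4: RVC ≥ 60% → 10% available; preferential 10%. → 10%.
Line C: goods vehicle → 4-3; diesel-engined → 4-3-1; g.v.w. 24 t → 4-3-1-1. Scheduled 16%. No special measure applies. → 16%.
Line D: motorcycle → 4-1; diesel-engined → 4-1-2; g.v.w. 1.8 t → 4-1-2-1. Scheduled 37%. Valdor agreement on 4-3-4: 4-1-2-1 not covered. → 37%.
Line E: crane lorry → 4-2; diesel-engined → 4-2-4; g.v.w. 40 t → 4-2-4-1. Scheduled 30%. No special measure applies. → 30%.
Sum: 58% + 10% + 16% + 37% + 30% = 151%.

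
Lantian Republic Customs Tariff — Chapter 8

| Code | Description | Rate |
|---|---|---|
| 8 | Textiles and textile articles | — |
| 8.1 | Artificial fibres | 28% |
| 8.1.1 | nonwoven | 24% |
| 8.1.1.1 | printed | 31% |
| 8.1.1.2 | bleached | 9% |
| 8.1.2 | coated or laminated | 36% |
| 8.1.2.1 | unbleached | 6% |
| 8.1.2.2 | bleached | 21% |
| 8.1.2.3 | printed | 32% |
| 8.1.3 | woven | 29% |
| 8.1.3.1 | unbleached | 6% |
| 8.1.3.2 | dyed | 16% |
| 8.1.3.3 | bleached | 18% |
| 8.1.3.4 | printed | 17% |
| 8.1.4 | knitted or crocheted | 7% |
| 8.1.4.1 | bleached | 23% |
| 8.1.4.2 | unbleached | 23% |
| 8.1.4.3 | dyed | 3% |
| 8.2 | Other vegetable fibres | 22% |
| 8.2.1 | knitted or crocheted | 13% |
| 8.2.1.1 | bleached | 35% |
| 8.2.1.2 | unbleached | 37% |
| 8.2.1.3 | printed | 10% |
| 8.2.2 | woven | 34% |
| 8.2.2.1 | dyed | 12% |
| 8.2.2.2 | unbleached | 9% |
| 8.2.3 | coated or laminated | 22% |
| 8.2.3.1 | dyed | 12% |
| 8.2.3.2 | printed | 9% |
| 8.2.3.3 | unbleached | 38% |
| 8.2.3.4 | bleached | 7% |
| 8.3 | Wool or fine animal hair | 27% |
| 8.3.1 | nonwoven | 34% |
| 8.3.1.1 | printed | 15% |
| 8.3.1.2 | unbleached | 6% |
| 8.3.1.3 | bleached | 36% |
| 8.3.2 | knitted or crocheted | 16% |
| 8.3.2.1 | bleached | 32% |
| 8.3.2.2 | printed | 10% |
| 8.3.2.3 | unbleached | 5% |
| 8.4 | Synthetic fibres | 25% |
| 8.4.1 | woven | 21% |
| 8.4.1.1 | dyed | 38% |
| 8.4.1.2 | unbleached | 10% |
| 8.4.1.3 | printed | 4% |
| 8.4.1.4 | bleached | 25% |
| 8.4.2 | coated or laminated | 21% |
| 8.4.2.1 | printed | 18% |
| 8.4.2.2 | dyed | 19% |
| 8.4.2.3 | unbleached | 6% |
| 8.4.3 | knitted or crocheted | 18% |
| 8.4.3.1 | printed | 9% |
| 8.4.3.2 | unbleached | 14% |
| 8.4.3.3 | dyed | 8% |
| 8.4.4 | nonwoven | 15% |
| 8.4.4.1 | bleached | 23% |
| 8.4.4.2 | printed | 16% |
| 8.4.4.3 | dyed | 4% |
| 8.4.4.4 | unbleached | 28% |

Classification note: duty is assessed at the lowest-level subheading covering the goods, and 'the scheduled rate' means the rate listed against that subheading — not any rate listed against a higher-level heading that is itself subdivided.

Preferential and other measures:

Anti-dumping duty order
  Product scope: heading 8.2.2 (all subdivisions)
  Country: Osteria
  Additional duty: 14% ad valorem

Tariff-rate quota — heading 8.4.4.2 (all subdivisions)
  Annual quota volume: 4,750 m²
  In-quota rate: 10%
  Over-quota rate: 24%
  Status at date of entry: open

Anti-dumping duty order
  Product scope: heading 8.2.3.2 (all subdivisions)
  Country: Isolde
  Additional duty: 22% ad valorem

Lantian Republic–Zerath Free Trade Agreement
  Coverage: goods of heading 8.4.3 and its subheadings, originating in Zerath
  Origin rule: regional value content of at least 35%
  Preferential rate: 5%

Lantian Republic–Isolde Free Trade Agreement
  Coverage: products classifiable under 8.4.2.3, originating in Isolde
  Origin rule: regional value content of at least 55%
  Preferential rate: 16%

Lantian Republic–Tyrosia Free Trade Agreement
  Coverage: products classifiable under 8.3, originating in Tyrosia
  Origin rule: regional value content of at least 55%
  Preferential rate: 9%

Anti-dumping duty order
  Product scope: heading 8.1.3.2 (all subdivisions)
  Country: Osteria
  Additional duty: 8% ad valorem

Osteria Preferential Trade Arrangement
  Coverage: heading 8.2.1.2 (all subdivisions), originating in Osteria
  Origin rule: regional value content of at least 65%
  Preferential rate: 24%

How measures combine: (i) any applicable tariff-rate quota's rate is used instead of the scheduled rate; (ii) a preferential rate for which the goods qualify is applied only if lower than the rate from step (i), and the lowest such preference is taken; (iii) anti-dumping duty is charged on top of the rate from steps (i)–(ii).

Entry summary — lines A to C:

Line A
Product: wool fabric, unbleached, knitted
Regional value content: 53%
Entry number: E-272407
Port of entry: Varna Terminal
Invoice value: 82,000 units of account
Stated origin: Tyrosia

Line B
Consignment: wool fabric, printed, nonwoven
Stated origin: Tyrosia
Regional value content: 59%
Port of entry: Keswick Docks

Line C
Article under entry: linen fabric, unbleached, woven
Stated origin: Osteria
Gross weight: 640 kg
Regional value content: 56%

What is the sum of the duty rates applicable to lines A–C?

Line A: wool → 8.3; knitted → 8.3.2; unbleached → 8.3.2.3. Scheduled 5%. Tyrosia agreement on 8.3: RVC < 55%. → 5%.
Line B: wool → 8.3; nonwoven → 8.3.1; printed → 8.3.1.1. Scheduled 15%. Tyrosia agreement on 8.3: RVC ≥ 55% → 9% available; preferential 9%. → 9%.
Line C: linen → 8.2; woven → 8.2.2; unbleached → 8.2.2.2. Scheduled 9%. Osteria agreement on 8.2.1.2: 8.2.2.2 not covered; anti-dumping (Osteria, 8.2.2): +14%; total 9% + 14% = 23%. → 23%.
Sum: 5% + 9% + 23% = 37%.

37%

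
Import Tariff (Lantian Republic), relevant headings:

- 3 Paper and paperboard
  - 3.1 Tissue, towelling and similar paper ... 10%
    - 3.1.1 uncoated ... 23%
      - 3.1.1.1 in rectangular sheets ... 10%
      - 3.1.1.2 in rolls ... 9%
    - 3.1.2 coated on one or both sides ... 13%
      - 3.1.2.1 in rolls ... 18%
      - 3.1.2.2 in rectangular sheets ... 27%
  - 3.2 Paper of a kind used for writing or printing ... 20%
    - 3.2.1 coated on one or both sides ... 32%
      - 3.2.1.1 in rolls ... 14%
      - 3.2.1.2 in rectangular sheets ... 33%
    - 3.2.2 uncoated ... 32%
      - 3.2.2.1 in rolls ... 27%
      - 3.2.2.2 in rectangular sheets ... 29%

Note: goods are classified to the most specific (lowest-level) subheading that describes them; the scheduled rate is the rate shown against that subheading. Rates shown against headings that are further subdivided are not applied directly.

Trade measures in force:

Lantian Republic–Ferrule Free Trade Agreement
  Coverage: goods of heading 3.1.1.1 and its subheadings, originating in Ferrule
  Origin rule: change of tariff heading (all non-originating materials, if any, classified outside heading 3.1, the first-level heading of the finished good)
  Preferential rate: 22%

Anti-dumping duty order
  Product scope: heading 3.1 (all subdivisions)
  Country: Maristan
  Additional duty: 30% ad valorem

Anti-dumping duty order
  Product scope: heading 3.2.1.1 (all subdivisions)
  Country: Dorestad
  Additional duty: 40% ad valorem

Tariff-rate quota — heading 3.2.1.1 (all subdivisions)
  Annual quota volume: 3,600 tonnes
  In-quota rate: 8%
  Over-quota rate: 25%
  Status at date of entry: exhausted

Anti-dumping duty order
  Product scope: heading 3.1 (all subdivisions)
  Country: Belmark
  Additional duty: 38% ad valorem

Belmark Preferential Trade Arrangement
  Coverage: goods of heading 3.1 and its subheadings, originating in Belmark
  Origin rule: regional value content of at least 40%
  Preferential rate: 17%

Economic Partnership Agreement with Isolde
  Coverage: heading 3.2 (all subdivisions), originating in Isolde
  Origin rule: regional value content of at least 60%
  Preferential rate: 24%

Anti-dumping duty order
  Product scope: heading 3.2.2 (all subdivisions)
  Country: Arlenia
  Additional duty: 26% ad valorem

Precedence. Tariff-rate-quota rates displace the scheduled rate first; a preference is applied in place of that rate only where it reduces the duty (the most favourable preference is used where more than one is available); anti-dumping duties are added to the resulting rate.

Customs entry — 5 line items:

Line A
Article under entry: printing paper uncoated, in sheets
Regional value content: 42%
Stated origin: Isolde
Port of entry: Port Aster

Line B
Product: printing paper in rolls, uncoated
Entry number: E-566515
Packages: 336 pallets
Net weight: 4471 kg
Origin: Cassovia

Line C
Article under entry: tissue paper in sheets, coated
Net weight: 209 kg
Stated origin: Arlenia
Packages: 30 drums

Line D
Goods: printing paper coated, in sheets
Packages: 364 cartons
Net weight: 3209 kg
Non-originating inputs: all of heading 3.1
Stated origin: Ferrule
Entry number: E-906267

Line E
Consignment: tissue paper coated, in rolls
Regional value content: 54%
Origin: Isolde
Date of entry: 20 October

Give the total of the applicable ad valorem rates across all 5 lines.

Line A: printing paper → 3.2; uncoated → 3.2.2; in sheets → 3.2.2.2. Scheduled 29%. Isolde agreement on 3.2: RVC < 60%. → 29%.
Line B: printing paper → 3.2; uncoated → 3.2.2; in rolls → 3.2.2.1. Scheduled 27%. No special measure applies. → 27%.
Line C: tissue paper → 3.1; coated → 3.1.2; in sheets → 3.1.2.2. Scheduled 27%. No special measure applies. → 27%.
Line D: printing paper → 3.2; coated → 3.2.1; in sheets → 3.2.1.2. Scheduled 33%. Ferrule agreement on 3.1.1.1: 3.2.1.2 not covered. → 33%.
Line E: tissue paper → 3.1; coated → 3.1.2; in rolls → 3.1.2.1. Scheduled 18%. Isolde agreement on 3.2: 3.1.2.1 not covered. → 18%.
Sum: 29% + 27% + 27% + 33% + 18% = 134%.

134%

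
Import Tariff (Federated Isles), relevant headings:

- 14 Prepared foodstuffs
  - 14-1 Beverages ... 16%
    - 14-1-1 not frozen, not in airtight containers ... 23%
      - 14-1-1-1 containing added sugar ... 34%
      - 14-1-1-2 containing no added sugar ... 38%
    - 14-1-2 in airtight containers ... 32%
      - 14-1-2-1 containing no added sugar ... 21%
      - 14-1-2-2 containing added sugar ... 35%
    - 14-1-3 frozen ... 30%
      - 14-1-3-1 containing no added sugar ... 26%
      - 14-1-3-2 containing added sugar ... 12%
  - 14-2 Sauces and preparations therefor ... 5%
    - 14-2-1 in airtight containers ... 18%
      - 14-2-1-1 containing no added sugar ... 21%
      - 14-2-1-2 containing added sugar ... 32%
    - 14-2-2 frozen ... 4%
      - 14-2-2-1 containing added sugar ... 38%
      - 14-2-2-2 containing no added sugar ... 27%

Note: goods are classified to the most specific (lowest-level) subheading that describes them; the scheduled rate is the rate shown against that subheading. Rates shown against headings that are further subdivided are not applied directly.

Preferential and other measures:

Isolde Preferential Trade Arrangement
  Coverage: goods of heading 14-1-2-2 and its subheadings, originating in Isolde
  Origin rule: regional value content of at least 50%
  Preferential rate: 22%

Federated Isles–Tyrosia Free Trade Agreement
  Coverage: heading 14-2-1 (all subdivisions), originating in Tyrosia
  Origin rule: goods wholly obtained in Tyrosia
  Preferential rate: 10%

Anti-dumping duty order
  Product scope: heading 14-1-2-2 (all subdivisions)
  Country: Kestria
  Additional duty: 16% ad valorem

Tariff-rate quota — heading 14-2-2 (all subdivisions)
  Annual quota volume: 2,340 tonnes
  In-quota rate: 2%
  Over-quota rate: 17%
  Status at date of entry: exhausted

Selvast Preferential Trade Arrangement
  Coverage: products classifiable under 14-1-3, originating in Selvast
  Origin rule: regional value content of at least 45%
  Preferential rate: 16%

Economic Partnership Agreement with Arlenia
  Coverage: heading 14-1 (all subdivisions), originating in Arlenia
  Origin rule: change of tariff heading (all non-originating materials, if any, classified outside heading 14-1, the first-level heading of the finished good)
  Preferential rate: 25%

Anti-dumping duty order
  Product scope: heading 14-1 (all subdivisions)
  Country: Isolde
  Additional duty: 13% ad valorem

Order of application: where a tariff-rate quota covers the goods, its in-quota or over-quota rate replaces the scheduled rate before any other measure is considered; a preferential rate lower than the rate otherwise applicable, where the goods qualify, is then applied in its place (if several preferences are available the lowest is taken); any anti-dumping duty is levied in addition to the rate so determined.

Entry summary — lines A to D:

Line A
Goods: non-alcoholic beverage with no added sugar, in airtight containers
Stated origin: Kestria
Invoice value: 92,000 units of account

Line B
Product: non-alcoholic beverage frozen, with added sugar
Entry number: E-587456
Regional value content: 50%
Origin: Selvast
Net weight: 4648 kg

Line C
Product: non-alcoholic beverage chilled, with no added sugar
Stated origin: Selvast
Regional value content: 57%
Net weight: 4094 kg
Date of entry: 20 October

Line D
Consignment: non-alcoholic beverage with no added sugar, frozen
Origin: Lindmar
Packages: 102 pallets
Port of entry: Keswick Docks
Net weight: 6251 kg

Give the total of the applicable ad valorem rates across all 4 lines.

97%

Line A: non-alcoholic beverage → 14-1; in airtight containers → 14-1-2; with no added sugar → 14-1-2-1. Scheduled 21%. No special measure applies. → 21%.
Line B: non-alcoholic beverage → 14-1; frozen → 14-1-3; with added sugar → 14-1-3-2. Scheduled 12%. Selvast agreement on 14-1-3: RVC ≥ 45% → 16% available; preference 16% not lower than 12% → no reduction. → 12%.
Line C: non-alcoholic beverage → 14-1; chilled → 14-1-1; with no added sugar → 14-1-1-2. Scheduled 38%. Selvast agreement on 14-1-3: 14-1-1-2 not covered. → 38%.
Line D: non-alcoholic beverage → 14-1; frozen → 14-1-3; with no added sugar → 14-1-3-1. Scheduled 26%. No special measure applies. → 26%.
Sum: 21% + 12% + 38% + 26% = 97%.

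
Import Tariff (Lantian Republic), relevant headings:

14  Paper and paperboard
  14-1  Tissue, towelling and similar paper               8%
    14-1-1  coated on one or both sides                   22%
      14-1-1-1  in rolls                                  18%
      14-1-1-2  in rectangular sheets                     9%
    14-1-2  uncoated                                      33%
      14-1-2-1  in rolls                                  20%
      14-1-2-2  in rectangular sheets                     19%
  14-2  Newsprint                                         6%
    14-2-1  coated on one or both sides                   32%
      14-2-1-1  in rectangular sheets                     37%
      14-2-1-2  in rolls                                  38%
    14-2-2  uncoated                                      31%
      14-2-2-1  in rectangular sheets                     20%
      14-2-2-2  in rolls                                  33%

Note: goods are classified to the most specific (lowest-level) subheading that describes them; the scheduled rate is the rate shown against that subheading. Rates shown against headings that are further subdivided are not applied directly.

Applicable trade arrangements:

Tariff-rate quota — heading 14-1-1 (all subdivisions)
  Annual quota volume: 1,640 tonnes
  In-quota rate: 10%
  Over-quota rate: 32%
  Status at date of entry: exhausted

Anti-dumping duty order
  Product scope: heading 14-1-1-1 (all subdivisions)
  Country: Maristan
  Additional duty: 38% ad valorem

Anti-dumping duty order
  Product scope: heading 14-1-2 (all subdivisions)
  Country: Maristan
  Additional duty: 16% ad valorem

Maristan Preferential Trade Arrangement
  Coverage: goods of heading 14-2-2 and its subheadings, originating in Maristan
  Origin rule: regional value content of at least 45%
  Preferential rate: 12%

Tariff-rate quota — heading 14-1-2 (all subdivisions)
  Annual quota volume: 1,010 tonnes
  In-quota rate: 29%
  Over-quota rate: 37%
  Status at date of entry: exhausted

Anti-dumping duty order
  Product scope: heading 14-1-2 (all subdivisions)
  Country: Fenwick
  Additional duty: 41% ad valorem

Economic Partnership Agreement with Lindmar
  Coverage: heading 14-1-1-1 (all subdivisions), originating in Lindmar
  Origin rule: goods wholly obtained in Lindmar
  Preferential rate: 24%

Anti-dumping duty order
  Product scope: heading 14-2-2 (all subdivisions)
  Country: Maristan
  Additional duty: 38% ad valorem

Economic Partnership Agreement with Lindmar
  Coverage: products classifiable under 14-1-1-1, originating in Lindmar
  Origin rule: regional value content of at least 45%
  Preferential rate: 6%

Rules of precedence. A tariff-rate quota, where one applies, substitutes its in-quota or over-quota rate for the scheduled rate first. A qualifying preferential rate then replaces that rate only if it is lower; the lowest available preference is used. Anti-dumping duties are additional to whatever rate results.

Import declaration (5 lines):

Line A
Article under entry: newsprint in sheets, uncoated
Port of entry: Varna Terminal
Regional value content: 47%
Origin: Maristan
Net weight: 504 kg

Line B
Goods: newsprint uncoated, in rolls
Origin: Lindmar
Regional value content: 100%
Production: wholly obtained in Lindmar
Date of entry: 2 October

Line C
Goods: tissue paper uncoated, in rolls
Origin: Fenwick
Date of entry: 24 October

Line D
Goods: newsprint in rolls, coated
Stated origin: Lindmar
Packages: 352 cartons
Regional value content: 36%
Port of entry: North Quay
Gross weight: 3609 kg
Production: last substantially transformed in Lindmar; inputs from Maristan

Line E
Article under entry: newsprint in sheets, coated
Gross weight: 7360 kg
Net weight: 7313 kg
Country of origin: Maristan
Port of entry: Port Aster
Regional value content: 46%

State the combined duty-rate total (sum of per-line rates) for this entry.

236%

Line A: newsprint → 14-2; uncoated → 14-2-2; in sheets → 14-2-2-1. Scheduled 20%. Maristan agreement on 14-2-2: RVC ≥ 45% → 12% available; preferential 12%; anti-dumping (Maristan, 14-2-2): +38%; total 12% + 38% = 50%. → 50%.
Line B: newsprint → 14-2; uncoated → 14-2-2; in rolls → 14-2-2-2. Scheduled 33%. Lindmar agreement on 14-1-1-1: 14-2-2-2 not covered; Lindmar agreement on 14-1-1-1: 14-2-2-2 not covered. → 33%.
Line C: tissue paper → 14-1; uncoated → 14-1-2; in rolls → 14-1-2-1. Scheduled 20%. quota on 14-1-2 exhausted → over-quota 37%; anti-dumping (Fenwick, 14-1-2): +41%; total 37% + 41% = 78%. → 78%.
Line D: newsprint → 14-2; coated → 14-2-1; in rolls → 14-2-1-2. Scheduled 38%. Lindmar agreement on 14-1-1-1: 14-2-1-2 not covered; Lindmar agreement on 14-1-1-1: 14-2-1-2 not covered. → 38%.
Line E: newsprint → 14-2; coated → 14-2-1; in sheets → 14-2-1-1. Scheduled 37%. Maristan agreement on 14-2-2: 14-2-1-1 not covered. → 37%.
Sum: 50% + 33% + 78% + 38% + 37% = 236%.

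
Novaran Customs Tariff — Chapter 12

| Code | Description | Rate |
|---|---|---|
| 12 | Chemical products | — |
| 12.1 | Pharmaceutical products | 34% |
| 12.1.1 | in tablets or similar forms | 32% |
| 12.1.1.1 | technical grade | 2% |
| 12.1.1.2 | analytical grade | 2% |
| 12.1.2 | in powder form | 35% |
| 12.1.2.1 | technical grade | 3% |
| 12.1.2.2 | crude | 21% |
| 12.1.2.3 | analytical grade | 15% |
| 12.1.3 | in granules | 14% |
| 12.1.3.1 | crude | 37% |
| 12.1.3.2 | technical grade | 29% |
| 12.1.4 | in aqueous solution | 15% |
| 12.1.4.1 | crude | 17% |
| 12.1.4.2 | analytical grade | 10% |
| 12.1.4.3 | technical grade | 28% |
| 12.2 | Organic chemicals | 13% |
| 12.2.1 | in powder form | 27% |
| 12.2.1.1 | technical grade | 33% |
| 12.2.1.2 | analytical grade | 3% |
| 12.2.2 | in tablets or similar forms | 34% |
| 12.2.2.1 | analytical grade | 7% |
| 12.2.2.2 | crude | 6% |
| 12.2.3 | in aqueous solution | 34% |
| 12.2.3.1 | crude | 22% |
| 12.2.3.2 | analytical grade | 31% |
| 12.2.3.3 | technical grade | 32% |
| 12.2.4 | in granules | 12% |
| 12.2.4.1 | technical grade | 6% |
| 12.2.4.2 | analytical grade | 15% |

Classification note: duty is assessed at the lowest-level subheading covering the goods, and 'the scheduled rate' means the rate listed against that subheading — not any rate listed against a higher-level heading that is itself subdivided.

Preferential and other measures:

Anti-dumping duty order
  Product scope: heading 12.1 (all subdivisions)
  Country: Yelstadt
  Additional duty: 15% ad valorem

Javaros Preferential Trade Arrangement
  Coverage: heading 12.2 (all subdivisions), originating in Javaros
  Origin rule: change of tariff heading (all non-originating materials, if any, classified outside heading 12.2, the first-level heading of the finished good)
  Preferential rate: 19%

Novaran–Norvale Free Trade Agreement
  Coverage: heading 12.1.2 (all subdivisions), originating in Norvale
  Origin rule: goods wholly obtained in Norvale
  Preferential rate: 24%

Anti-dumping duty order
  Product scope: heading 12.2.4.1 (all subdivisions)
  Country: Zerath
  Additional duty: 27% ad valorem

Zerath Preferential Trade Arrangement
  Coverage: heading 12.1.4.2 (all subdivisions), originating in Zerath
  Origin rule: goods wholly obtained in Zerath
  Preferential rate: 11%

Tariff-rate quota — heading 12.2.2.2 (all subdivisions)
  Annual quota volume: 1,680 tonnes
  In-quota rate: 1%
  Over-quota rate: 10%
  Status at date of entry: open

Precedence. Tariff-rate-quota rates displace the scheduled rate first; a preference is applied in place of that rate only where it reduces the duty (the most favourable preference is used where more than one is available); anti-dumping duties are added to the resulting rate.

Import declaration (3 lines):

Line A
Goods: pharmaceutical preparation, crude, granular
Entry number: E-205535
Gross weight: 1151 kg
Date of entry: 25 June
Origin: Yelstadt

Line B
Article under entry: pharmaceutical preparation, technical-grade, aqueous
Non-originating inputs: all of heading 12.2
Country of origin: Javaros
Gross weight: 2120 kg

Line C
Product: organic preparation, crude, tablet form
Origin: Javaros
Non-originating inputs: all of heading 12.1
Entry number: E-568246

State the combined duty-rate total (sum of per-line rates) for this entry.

Line A: pharmaceutical → 12.1; granular → 12.1.3; crude → 12.1.3.1. Scheduled 37%. anti-dumping (Yelstadt, 12.1): +15%; total 37% + 15% = 52%. → 52%.
Line B: pharmaceutical → 12.1; aqueous → 12.1.4; technical-grade → 12.1.4.3. Scheduled 28%. Javaros agreement on 12.2: 12.1.4.3 not covered. → 28%.
Line C: organic → 12.2; tablet form → 12.2.2; crude → 12.2.2.2. Scheduled 6%. quota on 12.2.2.2 open → in-quota 1%; Javaros agreement on 12.2: CTH met → 19% available; preference 19% not lower than 1% → no reduction. → 1%.
Sum: 52% + 28% + 1% = 81%.

81%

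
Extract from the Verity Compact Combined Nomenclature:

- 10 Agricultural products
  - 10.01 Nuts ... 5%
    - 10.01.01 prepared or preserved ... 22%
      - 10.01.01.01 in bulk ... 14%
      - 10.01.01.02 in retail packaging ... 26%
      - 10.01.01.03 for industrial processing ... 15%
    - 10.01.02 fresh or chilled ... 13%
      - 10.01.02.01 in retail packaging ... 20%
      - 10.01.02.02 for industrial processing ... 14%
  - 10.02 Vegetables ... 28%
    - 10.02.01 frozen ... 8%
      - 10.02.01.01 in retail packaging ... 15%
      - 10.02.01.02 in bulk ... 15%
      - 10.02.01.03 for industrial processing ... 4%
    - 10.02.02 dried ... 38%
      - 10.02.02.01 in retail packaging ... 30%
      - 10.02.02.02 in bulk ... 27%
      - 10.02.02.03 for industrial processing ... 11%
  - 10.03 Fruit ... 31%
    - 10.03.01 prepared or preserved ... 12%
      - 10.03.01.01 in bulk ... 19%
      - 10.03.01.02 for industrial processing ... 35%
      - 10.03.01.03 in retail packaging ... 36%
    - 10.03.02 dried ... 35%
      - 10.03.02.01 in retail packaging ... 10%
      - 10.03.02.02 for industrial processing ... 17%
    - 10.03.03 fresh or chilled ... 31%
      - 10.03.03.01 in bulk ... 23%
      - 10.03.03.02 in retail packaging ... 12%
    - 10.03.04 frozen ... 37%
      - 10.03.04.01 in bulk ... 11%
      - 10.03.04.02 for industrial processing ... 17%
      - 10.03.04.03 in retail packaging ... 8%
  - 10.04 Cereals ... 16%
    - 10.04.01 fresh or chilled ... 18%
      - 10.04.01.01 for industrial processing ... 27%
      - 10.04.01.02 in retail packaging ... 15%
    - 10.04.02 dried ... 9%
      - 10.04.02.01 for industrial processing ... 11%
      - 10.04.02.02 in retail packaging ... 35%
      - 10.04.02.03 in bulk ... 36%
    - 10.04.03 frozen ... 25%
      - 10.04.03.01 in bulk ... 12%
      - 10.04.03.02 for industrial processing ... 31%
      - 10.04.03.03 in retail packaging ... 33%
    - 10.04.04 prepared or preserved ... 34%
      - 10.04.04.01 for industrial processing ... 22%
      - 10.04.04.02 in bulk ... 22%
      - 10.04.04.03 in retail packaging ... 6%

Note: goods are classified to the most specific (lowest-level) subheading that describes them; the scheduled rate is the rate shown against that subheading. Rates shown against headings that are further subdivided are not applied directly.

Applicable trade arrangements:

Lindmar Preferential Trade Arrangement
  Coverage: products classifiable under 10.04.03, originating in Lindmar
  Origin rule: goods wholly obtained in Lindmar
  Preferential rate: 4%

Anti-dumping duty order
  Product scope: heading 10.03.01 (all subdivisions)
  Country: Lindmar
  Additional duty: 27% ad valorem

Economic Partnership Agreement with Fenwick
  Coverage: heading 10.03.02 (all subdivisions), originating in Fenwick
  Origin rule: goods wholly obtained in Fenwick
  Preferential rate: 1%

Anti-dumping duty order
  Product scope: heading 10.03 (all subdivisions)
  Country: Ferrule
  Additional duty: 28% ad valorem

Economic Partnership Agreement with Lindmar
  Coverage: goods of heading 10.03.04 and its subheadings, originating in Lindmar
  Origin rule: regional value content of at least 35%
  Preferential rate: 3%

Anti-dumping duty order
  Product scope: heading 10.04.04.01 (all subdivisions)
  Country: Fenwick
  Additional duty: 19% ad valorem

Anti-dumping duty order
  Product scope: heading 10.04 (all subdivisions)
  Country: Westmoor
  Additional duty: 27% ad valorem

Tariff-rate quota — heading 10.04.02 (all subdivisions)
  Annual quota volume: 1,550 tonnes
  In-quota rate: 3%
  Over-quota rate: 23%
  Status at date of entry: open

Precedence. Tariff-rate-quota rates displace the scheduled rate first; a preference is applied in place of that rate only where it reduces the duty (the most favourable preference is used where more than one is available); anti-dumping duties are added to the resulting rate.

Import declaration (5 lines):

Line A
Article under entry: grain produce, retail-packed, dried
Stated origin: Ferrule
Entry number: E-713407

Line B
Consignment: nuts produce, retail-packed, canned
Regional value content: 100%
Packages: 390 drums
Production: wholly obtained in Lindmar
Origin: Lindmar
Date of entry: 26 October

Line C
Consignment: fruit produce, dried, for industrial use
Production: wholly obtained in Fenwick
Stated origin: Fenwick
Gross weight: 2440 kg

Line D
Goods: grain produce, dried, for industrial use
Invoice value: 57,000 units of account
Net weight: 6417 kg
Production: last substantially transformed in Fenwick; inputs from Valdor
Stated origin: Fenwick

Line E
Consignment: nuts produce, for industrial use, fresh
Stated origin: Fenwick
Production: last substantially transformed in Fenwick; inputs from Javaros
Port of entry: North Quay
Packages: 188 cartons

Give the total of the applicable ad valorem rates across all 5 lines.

Line A: grain → 10.04; dried → 10.04.02; retail-packed → 10.04.02.02. Scheduled 35%. quota on 10.04.02 open → in-quota 3%. → 3%.
Line B: nuts → 10.01; canned → 10.01.01; retail-packed → 10.01.01.02. Scheduled 26%. Lindmar agreement on 10.04.03: 10.01.01.02 not covered; Lindmar agreement on 10.03.04: 10.01.01.02 not covered. → 26%.
Line C: fruit → 10.03; dried → 10.03.02; for industrial use → 10.03.02.02. Scheduled 17%. Fenwick agreement on 10.03.02: wholly obtained → 1% available; preferential 1%. → 1%.
Line D: grain → 10.04; dried → 10.04.02; for industrial use → 10.04.02.01. Scheduled 11%. quota on 10.04.02 open → in-quota 3%; Fenwick agreement on 10.03.02: 10.04.02.01 not covered. → 3%.
Line E: nuts → 10.01; fresh → 10.01.02; for industrial use → 10.01.02.02. Scheduled 14%. Fenwick agreement on 10.03.02: 10.01.02.02 not covered. → 14%.
Sum: 3% + 26% + 1% + 3% + 14% = 47%.

47%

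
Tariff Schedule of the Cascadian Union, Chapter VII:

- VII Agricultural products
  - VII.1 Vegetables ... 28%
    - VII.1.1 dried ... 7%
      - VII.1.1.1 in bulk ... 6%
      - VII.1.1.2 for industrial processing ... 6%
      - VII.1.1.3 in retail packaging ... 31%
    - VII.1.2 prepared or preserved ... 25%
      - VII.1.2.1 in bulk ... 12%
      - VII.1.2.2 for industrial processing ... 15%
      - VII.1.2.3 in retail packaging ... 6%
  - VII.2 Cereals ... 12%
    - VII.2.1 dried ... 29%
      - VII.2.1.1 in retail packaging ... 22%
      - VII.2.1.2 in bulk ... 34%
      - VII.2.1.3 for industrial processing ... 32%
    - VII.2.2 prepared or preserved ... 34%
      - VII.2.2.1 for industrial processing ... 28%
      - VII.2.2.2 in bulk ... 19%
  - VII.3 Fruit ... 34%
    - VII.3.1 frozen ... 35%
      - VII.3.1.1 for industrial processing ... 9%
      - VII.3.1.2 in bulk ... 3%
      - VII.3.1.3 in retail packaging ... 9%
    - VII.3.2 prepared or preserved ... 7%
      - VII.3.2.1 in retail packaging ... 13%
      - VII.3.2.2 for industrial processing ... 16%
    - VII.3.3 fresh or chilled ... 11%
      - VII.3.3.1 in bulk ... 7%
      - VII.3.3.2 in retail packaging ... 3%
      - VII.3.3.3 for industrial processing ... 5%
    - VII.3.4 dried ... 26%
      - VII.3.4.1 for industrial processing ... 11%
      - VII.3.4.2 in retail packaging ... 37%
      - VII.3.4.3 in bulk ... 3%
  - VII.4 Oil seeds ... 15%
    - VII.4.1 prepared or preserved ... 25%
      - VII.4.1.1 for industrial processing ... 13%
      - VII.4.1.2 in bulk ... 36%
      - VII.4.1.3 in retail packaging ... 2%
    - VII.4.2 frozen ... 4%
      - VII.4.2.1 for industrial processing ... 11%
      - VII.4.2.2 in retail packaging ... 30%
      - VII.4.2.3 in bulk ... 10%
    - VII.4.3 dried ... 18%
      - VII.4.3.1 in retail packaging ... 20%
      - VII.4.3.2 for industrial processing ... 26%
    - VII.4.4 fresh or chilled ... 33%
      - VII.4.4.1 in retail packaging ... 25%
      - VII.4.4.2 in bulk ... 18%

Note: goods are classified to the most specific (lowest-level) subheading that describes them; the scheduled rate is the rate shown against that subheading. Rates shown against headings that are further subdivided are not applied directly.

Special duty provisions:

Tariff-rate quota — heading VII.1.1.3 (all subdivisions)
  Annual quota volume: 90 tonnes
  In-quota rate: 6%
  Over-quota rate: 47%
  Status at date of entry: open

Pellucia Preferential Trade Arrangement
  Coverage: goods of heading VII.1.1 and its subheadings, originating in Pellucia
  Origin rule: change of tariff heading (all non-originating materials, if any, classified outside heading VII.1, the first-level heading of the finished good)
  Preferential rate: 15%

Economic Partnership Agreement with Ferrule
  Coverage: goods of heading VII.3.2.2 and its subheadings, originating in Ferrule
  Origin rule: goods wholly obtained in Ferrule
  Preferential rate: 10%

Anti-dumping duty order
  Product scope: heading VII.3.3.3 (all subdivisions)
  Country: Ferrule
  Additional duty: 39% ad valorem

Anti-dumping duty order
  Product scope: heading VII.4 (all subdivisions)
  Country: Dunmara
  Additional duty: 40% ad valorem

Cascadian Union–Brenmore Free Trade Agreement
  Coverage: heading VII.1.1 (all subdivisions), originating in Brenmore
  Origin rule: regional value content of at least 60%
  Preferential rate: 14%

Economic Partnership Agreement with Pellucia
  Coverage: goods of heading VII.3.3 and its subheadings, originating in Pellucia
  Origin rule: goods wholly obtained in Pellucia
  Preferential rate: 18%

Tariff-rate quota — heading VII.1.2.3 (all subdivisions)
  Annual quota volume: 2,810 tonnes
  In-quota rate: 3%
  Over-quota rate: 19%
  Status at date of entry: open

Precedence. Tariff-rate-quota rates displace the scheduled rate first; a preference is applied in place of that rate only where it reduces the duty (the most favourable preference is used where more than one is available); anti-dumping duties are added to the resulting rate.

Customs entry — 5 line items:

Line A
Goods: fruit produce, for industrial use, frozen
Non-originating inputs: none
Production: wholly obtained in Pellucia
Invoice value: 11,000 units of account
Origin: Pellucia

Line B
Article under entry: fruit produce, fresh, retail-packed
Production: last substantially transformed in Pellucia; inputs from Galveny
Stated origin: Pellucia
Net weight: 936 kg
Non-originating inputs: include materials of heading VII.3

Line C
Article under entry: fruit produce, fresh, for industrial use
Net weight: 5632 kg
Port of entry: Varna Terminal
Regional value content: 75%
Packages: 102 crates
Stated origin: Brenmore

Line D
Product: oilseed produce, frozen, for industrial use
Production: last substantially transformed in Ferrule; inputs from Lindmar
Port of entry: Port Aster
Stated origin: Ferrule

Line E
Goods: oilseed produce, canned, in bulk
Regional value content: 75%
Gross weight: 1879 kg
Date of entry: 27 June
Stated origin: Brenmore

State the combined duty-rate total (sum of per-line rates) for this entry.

Line A: fruit → VII.3; frozen → VII.3.1; for industrial use → VII.3.1.1. Scheduled 9%. Pellucia agreement on VII.1.1: VII.3.1.1 not covered; Pellucia agreement on VII.3.3: VII.3.1.1 not covered. → 9%.
Line B: fruit → VII.3; fresh → VII.3.3; retail-packed → VII.3.3.2. Scheduled 3%. Pellucia agreement on VII.1.1: VII.3.3.2 not covered; Pellucia agreement on VII.3.3: not wholly obtained. → 3%.
Line C: fruit → VII.3; fresh → VII.3.3; for industrial use → VII.3.3.3. Scheduled 5%. Brenmore agreement on VII.1.1: VII.3.3.3 not covered. → 5%.
Line D: oilseed → VII.4; frozen → VII.4.2; for industrial use → VII.4.2.1. Scheduled 11%. Ferrule agreement on VII.3.2.2: VII.4.2.1 not covered. → 11%.
Line E: oilseed → VII.4; canned → VII.4.1; in bulk → VII.4.1.2. Scheduled 36%. Brenmore agreement on VII.1.1: VII.4.1.2 not covered. → 36%.
Sum: 9% + 3% + 5% + 11% + 36% = 64%.

64%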